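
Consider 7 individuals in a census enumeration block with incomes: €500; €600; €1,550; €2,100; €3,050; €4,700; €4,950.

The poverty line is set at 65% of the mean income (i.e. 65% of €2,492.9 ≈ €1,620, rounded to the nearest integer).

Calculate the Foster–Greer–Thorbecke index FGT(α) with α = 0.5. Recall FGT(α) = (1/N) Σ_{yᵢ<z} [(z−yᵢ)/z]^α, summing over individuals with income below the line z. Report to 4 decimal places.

0.2618

Poor units: €500, €600, €1,550 (q = 3 of N = 7).
Normalized shortfalls: (1620−500)/1620 = 0.6914; (1620−600)/1620 = 0.6296; (1620−1550)/1620 = 0.0432.
Raised to α = 0.5: 0.83148; 0.79349; 0.20787.
Sum = 1.832841; FGT(0.5) = 1.832841 / 7 = 0.2618.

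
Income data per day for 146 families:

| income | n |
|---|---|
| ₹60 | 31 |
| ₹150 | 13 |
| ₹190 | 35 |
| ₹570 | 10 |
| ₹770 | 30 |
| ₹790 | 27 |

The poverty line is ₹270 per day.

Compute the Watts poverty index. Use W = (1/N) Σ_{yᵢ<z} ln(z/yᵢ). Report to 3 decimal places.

0.456

Below the line: 31×₹60, 13×₹150, 35×₹190 (q = 79 of N = 146).
ln(z/y) terms: ln(270/60) = 1.5041 (×31); ln(270/150) = 0.5878 (×13); ln(270/190) = 0.3514 (×35).
W = 66.566552 / 146 = 0.456.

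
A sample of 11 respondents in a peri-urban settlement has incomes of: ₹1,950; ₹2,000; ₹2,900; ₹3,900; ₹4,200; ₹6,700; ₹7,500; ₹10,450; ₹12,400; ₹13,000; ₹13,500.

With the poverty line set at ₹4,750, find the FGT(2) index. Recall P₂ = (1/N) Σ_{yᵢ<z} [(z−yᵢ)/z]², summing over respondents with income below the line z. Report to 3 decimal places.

Below the line: ₹1,950, ₹2,000, ₹2,900, ₹3,900, ₹4,200 (q = 5 of N = 11).
Shortfall ratios: (4750−1950)/4750 = 0.5895; (4750−2000)/4750 = 0.5789; (4750−2900)/4750 = 0.3895; (4750−3900)/4750 = 0.1789; (4750−4200)/4750 = 0.1158.
Squared: 0.3475; 0.3352; 0.1517; 0.0320; 0.0134.
Sum = 0.879778; P₂ = 0.879778 / 11 = 0.080.

0.080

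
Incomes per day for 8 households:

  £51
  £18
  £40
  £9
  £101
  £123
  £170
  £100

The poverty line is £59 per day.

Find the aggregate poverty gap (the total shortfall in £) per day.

£118

Incomes under z: £9, £18, £40, £51 (q = 4 of N = 8).
Individual gaps: 59−9 = 50; 59−18 = 41; 59−40 = 19; 59−51 = 8.
Aggregate gap = £118.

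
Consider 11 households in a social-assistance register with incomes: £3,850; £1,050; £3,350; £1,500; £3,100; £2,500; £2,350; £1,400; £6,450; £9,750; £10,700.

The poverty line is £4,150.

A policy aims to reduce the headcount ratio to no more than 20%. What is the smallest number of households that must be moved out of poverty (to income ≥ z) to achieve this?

8 of the 11 households are poor, so H = 8/11 = 0.727.
A headcount ratio of at most 20% allows at most ⌊0.20 × 11⌋ = 2 poor households.
So at least 8 − 2 = 6 must be lifted.

6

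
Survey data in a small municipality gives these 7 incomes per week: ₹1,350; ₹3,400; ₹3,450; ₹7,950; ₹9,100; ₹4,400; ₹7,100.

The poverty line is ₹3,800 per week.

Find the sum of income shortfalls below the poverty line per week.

Below z: ₹1,350, ₹3,400, ₹3,450 (q = 3 of N = 7).
Individual gaps: 3800−1350 = 2450; 3800−3400 = 400; 3800−3450 = 350.
Aggregate gap = ₹3,200.

₹3,200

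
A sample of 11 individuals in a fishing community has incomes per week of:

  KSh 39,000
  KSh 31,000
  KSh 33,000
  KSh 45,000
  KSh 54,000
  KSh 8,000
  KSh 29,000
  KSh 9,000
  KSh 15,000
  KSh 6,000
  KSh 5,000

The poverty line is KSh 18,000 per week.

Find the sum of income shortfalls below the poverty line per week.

KSh 47,000

Poor units: KSh 5,000, KSh 6,000, KSh 8,000, KSh 9,000, KSh 15,000 (q = 5 of N = 11).
Individual gaps: 18000−5000 = 13000; 18000−6000 = 12000; 18000−8000 = 10000; 18000−9000 = 9000; 18000−15000 = 3000.
Aggregate gap = KSh 47,000.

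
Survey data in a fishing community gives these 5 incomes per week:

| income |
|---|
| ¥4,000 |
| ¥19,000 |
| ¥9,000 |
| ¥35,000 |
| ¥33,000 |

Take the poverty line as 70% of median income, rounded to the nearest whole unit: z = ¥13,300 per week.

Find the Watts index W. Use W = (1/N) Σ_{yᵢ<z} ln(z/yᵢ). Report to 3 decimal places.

Poor units: ¥4,000, ¥9,000 (q = 2 of N = 5).
ln(z/y) terms: ln(13300/4000) = 1.2015; ln(13300/9000) = 0.3905.
W = 1.592009 / 5 = 0.318.

0.318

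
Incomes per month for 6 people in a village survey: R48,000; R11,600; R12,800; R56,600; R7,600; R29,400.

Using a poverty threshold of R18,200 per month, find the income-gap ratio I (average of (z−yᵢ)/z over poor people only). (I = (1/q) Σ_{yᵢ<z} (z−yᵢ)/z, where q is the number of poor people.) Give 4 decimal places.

0.4139

Incomes under z: R7,600, R11,600, R12,800 (q = 3 of N = 6).
Shortfall ratios (z−y)/z: 0.5824, 0.3626, 0.2967; sum = 1.241758.
The income-gap ratio divides by q (the poor only): 1.241758 / 3 = 0.4139.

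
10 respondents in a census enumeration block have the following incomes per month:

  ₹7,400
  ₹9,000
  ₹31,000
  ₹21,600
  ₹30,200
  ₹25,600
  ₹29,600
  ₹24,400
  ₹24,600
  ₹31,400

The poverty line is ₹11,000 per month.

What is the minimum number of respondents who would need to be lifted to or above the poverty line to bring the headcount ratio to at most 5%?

Currently q = 2 of N = 10 are below the line (H = 0.200).
A headcount ratio of at most 5% allows at most ⌊0.05 × 10⌋ = 0 poor respondents.
So at least 2 − 0 = 2 must be lifted.

2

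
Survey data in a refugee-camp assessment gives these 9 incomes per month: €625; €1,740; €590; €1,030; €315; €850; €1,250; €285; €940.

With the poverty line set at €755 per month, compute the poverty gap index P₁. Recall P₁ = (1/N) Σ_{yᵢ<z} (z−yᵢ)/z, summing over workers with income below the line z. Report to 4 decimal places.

0.1773

Poor units: €285, €315, €590, €625 (q = 4 of N = 9).
Normalized shortfalls: (755−285)/755 = 0.6225; (755−315)/755 = 0.5828; (755−590)/755 = 0.2185; (755−625)/755 = 0.1722.
Σ = 1.596026. Dividing by the full population N = 9 gives P₁ = 0.1773.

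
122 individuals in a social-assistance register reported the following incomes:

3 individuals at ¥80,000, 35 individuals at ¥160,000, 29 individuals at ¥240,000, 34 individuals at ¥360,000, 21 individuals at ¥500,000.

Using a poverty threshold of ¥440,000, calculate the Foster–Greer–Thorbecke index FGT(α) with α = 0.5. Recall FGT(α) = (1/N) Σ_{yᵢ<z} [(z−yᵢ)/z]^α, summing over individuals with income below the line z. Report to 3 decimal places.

Incomes under z: 3×¥80,000, 35×¥160,000, 29×¥240,000, 34×¥360,000 (q = 101 of N = 122).
Relative gaps: (440000−80000)/440000 = 0.8182 (×3); (440000−160000)/440000 = 0.6364 (×35); (440000−240000)/440000 = 0.4545 (×29); (440000−360000)/440000 = 0.1818 (×34).
Raised to α = 0.5: 0.90453 (×3); 0.79772 (×35); 0.67420 (×29); 0.42640 (×34).
Sum = 64.683388; FGT(0.5) = 64.683388 / 122 = 0.530.

0.530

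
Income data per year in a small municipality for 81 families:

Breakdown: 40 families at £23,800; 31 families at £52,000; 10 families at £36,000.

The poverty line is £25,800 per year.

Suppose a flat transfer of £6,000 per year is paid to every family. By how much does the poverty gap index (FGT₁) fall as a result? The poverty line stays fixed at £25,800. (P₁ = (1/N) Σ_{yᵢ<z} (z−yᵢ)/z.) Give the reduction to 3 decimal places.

0.038

Before: below the line — 40×£23,800; poverty gap index (FGT₁) = 0.03828.
After the £6,000 transfer: below the line — none; poverty gap index (FGT₁) = 0.00000.
Reduction = 0.03828 − 0.00000 = 0.038.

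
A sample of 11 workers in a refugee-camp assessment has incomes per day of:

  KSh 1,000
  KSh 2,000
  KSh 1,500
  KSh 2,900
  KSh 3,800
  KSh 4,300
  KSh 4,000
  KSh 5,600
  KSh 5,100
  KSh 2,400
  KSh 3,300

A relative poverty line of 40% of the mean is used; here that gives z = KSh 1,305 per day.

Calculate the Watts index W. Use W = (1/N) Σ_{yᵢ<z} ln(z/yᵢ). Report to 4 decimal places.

Below z: KSh 1,000 (q = 1 of N = 11).
Log shortfalls: ln(1305/1000) = 0.2662.
W = 0.266203 / 11 = 0.0242.

0.0242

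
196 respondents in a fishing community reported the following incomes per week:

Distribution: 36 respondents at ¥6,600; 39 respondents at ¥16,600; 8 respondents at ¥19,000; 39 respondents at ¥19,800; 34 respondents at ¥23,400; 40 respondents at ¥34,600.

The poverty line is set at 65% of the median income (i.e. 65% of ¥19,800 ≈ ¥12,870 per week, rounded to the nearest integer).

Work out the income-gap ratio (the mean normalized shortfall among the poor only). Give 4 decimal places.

0.4872

Poor units: 36×¥6,600 (q = 36 of N = 196).
Relative gaps: 0.4872 (×36); sum = 17.538462.
The income-gap ratio divides by q (the poor only): 17.538462 / 36 = 0.4872.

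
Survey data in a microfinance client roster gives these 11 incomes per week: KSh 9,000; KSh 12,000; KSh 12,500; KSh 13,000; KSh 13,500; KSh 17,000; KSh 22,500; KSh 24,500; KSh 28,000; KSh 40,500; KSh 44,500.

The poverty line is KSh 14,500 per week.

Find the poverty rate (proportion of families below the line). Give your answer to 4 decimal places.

0.4545

5 of the 11 families have income below KSh 14,500.
H = 5/11 = 0.4545.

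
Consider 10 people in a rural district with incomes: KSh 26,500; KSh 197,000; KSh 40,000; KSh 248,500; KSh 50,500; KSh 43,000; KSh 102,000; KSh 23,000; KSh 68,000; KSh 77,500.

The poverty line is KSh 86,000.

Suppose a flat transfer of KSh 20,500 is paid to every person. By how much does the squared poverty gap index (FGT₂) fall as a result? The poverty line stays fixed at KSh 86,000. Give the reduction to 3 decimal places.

0.114

Before: below the line — KSh 23,000, KSh 26,500, KSh 40,000, KSh 43,000, KSh 50,500, KSh 68,000, KSh 77,500; squared poverty gap index (FGT₂) = 0.17754.
After the KSh 20,500 transfer: below the line — KSh 43,500, KSh 47,000, KSh 60,500, KSh 63,500, KSh 71,000; squared poverty gap index (FGT₂) = 0.06367.
Reduction = 0.17754 − 0.06367 = 0.114.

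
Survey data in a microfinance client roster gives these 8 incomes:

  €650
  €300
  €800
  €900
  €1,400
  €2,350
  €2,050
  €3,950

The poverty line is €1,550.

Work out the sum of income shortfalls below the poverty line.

Poor units: €300, €650, €800, €900, €1,400 (q = 5 of N = 8).
Individual gaps: 1550−300 = 1250; 1550−650 = 900; 1550−800 = 750; 1550−900 = 650; 1550−1400 = 150.
Aggregate gap = €3,700.

€3,700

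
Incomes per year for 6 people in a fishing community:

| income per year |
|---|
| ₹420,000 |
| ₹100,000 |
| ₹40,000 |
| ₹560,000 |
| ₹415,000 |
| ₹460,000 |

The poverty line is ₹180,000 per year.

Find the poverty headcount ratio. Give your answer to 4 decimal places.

0.3333

2 of the 6 people have income below ₹180,000.
H = 2/6 = 0.3333.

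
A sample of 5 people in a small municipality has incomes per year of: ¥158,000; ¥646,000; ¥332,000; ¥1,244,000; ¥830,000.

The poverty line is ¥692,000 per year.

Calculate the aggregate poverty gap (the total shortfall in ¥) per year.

Below z: ¥158,000, ¥332,000, ¥646,000 (q = 3 of N = 5).
Individual gaps: 692000−158000 = 534000; 692000−332000 = 360000; 692000−646000 = 46000.
Aggregate gap = ¥940,000.

¥940,000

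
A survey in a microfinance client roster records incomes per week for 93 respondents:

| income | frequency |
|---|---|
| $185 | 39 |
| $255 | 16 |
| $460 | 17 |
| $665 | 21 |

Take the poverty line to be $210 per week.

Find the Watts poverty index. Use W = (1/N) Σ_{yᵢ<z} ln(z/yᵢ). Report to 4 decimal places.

Below z: 39×$185 (q = 39 of N = 93).
ln(z/y) terms: ln(210/185) = 0.1268 (×39).
W = 4.943317 / 93 = 0.0532.

0.0532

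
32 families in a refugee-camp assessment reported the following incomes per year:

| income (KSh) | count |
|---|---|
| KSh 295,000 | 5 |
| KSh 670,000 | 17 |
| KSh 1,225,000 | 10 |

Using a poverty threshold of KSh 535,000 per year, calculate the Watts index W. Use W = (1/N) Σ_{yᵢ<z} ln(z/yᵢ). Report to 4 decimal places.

Poor units: 5×KSh 295,000 (q = 5 of N = 32).
Log gaps: ln(535000/295000) = 0.5953 (×5).
W = 2.976457 / 32 = 0.0930.

0.0930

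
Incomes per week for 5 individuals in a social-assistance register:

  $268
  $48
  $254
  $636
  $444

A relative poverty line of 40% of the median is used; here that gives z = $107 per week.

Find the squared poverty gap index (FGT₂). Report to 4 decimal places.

0.0608

Below z: $48 (q = 1 of N = 5).
Gap ratios (z−y)/z: (107−48)/107 = 0.5514.
Squared: 0.3040.
Sum = 0.304044; P₂ = 0.304044 / 5 = 0.0608.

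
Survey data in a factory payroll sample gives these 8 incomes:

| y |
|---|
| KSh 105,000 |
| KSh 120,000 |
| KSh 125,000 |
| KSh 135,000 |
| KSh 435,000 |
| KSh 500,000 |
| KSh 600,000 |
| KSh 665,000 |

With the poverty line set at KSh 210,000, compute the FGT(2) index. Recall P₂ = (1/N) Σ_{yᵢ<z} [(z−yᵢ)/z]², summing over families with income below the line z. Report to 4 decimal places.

Poor units: KSh 105,000, KSh 120,000, KSh 125,000, KSh 135,000 (q = 4 of N = 8).
Normalized shortfalls: (210000−105000)/210000 = 0.5000; (210000−120000)/210000 = 0.4286; (210000−125000)/210000 = 0.4048; (210000−135000)/210000 = 0.3571.
Squared: 0.2500; 0.1837; 0.1638; 0.1276.
Sum = 0.725057; P₂ = 0.725057 / 8 = 0.0906.

0.0906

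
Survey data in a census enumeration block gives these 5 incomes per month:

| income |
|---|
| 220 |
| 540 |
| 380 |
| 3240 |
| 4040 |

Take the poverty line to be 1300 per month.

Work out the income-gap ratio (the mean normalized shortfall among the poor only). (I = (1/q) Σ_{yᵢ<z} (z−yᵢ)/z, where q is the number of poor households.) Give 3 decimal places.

Below the line: 220, 380, 540 (q = 3 of N = 5).
Relative gaps: 0.8308, 0.7077, 0.5846; sum = 2.123077.
I averages over the q = 3 poor units only: 2.123077 / 3 = 0.708.

0.708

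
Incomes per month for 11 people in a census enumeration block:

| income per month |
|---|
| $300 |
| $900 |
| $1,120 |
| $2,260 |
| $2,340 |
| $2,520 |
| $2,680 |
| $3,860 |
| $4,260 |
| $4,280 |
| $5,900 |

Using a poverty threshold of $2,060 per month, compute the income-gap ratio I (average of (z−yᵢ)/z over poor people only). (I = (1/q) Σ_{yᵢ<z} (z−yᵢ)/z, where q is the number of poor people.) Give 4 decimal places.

0.6246

Below the line: $300, $900, $1,120 (q = 3 of N = 11).
Relative gaps: 0.8544, 0.5631, 0.4563; sum = 1.873786.
The income-gap ratio divides by q (the poor only): 1.873786 / 3 = 0.6246.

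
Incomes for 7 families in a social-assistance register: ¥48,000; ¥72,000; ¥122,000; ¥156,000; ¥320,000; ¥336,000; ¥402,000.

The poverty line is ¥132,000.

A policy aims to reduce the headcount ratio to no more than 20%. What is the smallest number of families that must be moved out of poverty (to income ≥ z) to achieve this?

3 of the 7 families are poor, so H = 3/7 = 0.429.
A headcount ratio of at most 20% allows at most ⌊0.20 × 7⌋ = 1 poor families.
So at least 3 − 1 = 2 must be lifted.

2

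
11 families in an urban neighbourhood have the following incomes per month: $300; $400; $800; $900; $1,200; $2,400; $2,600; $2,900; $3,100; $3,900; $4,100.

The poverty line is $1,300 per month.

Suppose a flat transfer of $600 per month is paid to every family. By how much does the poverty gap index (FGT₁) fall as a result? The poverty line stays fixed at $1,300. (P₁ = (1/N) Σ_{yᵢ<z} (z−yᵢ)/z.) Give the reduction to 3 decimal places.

0.154

Before: below the line — $300, $400, $800, $900, $1,200; poverty gap index (FGT₁) = 0.20280.
After the $600 transfer: below the line — $900, $1,000; poverty gap index (FGT₁) = 0.04895.
Reduction = 0.20280 − 0.04895 = 0.154.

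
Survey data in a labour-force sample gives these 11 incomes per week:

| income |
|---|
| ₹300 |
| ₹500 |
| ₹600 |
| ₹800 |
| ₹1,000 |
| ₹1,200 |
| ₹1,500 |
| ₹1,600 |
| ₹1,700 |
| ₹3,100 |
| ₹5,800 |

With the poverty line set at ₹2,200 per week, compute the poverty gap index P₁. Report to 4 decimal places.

Poor units: ₹300, ₹500, ₹600, ₹800, ₹1,000, ₹1,200, ₹1,500, ₹1,600, ₹1,700 (q = 9 of N = 11).
Normalized shortfalls: (2200−300)/2200 = 0.8636; (2200−500)/2200 = 0.7727; (2200−600)/2200 = 0.7273; (2200−800)/2200 = 0.6364; (2200−1000)/2200 = 0.5455; (2200−1200)/2200 = 0.4545; (2200−1500)/2200 = 0.3182; (2200−1600)/2200 = 0.2727; (2200−1700)/2200 = 0.2273.
Sum of shortfalls = 4.818182; P₁ averages over all N: 4.818182 / 11 = 0.4380.

0.4380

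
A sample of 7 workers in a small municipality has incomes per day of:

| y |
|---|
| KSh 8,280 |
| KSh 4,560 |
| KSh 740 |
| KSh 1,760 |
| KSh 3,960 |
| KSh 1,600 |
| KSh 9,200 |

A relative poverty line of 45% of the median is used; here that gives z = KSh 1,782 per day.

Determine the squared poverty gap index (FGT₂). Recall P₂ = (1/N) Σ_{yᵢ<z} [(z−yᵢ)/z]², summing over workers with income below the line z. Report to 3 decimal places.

0.050

Below z: KSh 740, KSh 1,600, KSh 1,760 (q = 3 of N = 7).
Gap ratios (z−y)/z: (1782−740)/1782 = 0.5847; (1782−1600)/1782 = 0.1021; (1782−1760)/1782 = 0.0123.
Squared: 0.3419; 0.0104; 0.0002.
Sum = 0.352500; P₂ = 0.352500 / 7 = 0.050.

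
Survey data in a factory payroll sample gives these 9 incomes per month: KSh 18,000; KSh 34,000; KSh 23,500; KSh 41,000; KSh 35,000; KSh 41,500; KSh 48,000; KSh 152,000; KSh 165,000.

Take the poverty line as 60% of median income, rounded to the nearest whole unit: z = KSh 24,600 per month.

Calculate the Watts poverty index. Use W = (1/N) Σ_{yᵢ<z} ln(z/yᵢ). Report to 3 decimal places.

Poor units: KSh 18,000, KSh 23,500 (q = 2 of N = 9).
Log gaps: ln(24600/18000) = 0.3124; ln(24600/23500) = 0.0457.
W = 0.358121 / 9 = 0.040.

0.040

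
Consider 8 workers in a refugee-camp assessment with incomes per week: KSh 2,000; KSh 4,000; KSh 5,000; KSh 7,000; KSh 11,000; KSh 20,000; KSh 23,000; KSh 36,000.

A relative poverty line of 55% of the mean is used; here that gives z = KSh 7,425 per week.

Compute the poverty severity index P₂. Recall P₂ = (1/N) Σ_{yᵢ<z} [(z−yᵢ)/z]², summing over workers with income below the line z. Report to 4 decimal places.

0.1071

Incomes under z: KSh 2,000, KSh 4,000, KSh 5,000, KSh 7,000 (q = 4 of N = 8).
Normalized shortfalls: (7425−2000)/7425 = 0.7306; (7425−4000)/7425 = 0.4613; (7425−5000)/7425 = 0.3266; (7425−7000)/7425 = 0.0572.
Squared: 0.5338; 0.2128; 0.1067; 0.0033.
Sum = 0.856557; P₂ = 0.856557 / 8 = 0.1071.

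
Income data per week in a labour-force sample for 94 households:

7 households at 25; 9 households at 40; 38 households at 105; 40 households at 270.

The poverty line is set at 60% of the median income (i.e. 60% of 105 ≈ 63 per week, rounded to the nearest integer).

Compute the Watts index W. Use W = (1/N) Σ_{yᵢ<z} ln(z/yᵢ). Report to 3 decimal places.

Below the line: 7×25, 9×40 (q = 16 of N = 94).
Log gaps: ln(63/25) = 0.9243 (×7); ln(63/40) = 0.4543 (×9).
W = 10.558110 / 94 = 0.112.

0.112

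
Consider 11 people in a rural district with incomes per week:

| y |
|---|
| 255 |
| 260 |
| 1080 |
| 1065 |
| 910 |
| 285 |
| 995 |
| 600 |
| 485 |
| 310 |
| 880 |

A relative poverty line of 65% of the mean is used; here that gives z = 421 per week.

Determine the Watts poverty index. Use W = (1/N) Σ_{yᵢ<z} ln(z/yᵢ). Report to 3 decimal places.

Poor units: 255, 260, 285, 310 (q = 4 of N = 11).
ln(z/y) terms: ln(421/255) = 0.5014; ln(421/260) = 0.4820; ln(421/285) = 0.3901; ln(421/310) = 0.3061.
W = 1.679525 / 11 = 0.153.

0.153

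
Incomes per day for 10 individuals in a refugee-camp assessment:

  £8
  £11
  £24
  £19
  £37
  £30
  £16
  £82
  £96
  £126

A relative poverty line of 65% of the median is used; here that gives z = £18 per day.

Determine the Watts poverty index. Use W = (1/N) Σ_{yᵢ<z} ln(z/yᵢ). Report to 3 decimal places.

Poor units: £8, £11, £16 (q = 3 of N = 10).
Log gaps: ln(18/8) = 0.8109; ln(18/11) = 0.4925; ln(18/16) = 0.1178.
W = 1.421190 / 10 = 0.142.

0.142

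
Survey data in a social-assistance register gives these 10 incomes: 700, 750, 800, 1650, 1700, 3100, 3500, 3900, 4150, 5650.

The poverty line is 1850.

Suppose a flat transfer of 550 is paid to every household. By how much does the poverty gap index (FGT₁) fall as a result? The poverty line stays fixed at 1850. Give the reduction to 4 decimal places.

0.1081

Before: below the line — 700, 750, 800, 1650, 1700; poverty gap index (FGT₁) = 0.197297.
After the 550 transfer: below the line — 1250, 1300, 1350; poverty gap index (FGT₁) = 0.089189.
Reduction = 0.197297 − 0.089189 = 0.1081.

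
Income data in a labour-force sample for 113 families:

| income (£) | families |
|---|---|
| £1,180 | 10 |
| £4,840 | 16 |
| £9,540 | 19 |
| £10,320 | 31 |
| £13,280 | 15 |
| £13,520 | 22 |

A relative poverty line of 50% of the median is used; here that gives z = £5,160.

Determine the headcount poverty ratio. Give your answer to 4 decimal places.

0.2301

26 of the 113 families have income below £5,160.
H = 26/113 = 0.2301.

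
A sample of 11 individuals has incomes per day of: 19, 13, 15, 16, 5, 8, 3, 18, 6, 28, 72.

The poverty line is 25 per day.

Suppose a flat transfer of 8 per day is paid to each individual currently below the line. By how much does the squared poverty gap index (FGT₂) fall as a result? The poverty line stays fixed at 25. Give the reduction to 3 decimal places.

Before: below the line — 3, 5, 6, 8, 13, 15, 16, 18, 19; squared poverty gap index (FGT₂) = 0.28276.
After the 8 transfer: below the line — 11, 13, 14, 16, 21, 23, 24; squared poverty gap index (FGT₂) = 0.08189.
Reduction = 0.28276 − 0.08189 = 0.201.

0.201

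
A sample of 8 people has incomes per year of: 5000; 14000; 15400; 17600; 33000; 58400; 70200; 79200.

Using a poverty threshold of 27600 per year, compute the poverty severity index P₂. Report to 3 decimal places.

Below the line: 5000, 14000, 15400, 17600 (q = 4 of N = 8).
Relative gaps: (27600−5000)/27600 = 0.8188; (27600−14000)/27600 = 0.4928; (27600−15400)/27600 = 0.4420; (27600−17600)/27600 = 0.3623.
Squared: 0.6705; 0.2428; 0.1954; 0.1313.
Sum = 1.239971; P₂ = 1.239971 / 8 = 0.155.

0.155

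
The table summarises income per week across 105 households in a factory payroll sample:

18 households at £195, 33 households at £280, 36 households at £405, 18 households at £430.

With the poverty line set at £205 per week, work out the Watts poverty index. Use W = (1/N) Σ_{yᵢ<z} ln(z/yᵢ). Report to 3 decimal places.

Below z: 18×£195 (q = 18 of N = 105).
Log shortfalls: ln(205/195) = 0.0500 (×18).
W = 0.900188 / 105 = 0.009.

0.009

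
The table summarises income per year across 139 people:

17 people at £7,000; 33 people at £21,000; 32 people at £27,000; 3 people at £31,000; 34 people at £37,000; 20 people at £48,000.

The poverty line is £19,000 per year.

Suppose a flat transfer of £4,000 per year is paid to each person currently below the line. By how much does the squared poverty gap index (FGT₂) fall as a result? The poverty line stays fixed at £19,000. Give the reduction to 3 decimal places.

0.027

Before: below the line — 17×£7,000; squared poverty gap index (FGT₂) = 0.04879.
After the £4,000 transfer: below the line — 17×£11,000; squared poverty gap index (FGT₂) = 0.02168.
Reduction = 0.04879 − 0.02168 = 0.027.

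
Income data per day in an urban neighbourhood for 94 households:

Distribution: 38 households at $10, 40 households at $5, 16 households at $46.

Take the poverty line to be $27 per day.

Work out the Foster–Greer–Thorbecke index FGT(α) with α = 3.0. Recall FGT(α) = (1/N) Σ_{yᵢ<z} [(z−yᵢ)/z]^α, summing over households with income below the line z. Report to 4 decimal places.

Incomes under z: 40×$5, 38×$10 (q = 78 of N = 94).
Relative gaps: (27−5)/27 = 0.8148 (×40); (27−10)/27 = 0.6296 (×38).
Raised to α = 3.0: 0.54097 (×40); 0.24961 (×38).
Sum = 31.124016; FGT(3.0) = 31.124016 / 94 = 0.3311.

0.3311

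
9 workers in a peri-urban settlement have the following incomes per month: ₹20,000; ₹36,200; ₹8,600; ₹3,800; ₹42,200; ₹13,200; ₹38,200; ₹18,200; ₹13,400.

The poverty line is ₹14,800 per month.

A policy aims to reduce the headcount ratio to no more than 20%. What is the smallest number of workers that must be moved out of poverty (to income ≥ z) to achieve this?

4 of the 9 workers are poor, so H = 4/9 = 0.444.
A headcount ratio of at most 20% allows at most ⌊0.20 × 9⌋ = 1 poor workers.
So at least 4 − 1 = 3 must be lifted.

3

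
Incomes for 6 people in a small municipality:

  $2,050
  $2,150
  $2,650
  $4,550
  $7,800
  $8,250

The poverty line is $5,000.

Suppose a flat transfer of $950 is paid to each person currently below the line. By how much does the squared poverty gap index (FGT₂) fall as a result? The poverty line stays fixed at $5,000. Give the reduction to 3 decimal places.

0.087

Before: below the line — $2,050, $2,150, $2,650, $4,550; squared poverty gap index (FGT₂) = 0.15033.
After the $950 transfer: below the line — $3,000, $3,100, $3,600; squared poverty gap index (FGT₂) = 0.06380.
Reduction = 0.15033 − 0.06380 = 0.087.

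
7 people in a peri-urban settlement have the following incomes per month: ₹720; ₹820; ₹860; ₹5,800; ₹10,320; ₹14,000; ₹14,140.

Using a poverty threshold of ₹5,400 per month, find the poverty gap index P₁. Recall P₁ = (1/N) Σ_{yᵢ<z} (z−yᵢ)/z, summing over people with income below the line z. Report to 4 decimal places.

0.3651

Below z: ₹720, ₹820, ₹860 (q = 3 of N = 7).
Relative gaps: (5400−720)/5400 = 0.8667; (5400−820)/5400 = 0.8481; (5400−860)/5400 = 0.8407.
Sum of shortfalls = 2.555556; P₁ averages over all N: 2.555556 / 7 = 0.3651.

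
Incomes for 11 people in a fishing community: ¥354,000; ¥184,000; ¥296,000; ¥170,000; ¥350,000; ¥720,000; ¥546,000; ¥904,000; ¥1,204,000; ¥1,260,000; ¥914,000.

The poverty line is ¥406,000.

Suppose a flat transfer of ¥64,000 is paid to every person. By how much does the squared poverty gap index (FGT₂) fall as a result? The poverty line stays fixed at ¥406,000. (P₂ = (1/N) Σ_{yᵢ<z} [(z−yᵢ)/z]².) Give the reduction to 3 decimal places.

0.037

Before: below the line — ¥170,000, ¥184,000, ¥296,000, ¥350,000, ¥354,000; squared poverty gap index (FGT₂) = 0.06779.
After the ¥64,000 transfer: below the line — ¥234,000, ¥248,000, ¥360,000; squared poverty gap index (FGT₂) = 0.03125.
Reduction = 0.06779 − 0.03125 = 0.037.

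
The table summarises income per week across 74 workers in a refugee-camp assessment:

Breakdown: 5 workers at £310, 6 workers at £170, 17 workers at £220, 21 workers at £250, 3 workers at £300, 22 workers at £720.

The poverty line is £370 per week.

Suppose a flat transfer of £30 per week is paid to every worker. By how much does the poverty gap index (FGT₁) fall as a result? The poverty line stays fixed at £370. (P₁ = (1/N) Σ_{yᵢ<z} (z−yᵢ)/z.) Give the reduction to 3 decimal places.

0.057

Before: below the line — 6×£170, 17×£220, 21×£250, 3×£300, 5×£310; poverty gap index (FGT₁) = 0.24763.
After the £30 transfer: below the line — 6×£200, 17×£250, 21×£280, 3×£330, 5×£340; poverty gap index (FGT₁) = 0.19065.
Reduction = 0.24763 − 0.19065 = 0.057.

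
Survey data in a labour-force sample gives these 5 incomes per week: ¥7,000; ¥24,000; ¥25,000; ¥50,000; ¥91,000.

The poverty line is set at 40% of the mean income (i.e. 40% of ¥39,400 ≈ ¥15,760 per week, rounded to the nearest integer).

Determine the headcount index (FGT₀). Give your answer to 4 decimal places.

1 of the 5 workers have income below ¥15,760.
H = 1/5 = 0.2000.

0.2000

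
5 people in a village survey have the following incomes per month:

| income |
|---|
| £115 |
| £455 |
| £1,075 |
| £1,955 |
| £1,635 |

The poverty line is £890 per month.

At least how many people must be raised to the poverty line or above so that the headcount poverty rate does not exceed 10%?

Currently q = 2 of N = 5 are below the line (H = 0.400).
A headcount ratio of at most 10% allows at most ⌊0.10 × 5⌋ = 0 poor people.
So at least 2 − 0 = 2 must be lifted.

2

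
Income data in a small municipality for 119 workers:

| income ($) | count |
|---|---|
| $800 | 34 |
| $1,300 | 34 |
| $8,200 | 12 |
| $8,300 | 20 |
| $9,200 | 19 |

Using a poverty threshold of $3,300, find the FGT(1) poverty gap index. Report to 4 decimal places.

0.3896

Below z: 34×$800, 34×$1,300 (q = 68 of N = 119).
Relative gaps: (3300−800)/3300 = 0.7576 (×34); (3300−1300)/3300 = 0.6061 (×34).
Sum of shortfalls = 46.363636; P₁ averages over all N: 46.363636 / 119 = 0.3896.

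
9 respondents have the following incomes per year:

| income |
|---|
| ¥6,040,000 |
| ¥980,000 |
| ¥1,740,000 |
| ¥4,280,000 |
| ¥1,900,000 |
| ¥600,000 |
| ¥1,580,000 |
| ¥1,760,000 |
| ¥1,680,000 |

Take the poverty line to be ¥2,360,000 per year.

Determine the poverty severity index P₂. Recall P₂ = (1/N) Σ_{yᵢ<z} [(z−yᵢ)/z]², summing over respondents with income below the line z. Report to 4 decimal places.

0.1402

Below the line: ¥600,000, ¥980,000, ¥1,580,000, ¥1,680,000, ¥1,740,000, ¥1,760,000, ¥1,900,000 (q = 7 of N = 9).
Gap ratios (z−y)/z: (2360000−600000)/2360000 = 0.7458; (2360000−980000)/2360000 = 0.5847; (2360000−1580000)/2360000 = 0.3305; (2360000−1680000)/2360000 = 0.2881; (2360000−1740000)/2360000 = 0.2627; (2360000−1760000)/2360000 = 0.2542; (2360000−1900000)/2360000 = 0.1949.
Squared: 0.5562; 0.3419; 0.1092; 0.0830; 0.0690; 0.0646; 0.0380.
Sum = 1.261994; P₂ = 1.261994 / 9 = 0.1402.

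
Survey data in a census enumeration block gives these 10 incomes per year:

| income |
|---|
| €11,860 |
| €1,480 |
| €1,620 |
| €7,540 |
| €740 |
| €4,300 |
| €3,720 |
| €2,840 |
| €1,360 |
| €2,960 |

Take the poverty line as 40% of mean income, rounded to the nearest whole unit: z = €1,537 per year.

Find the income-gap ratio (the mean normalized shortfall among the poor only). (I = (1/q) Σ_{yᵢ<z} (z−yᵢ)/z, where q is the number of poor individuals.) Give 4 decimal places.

0.2236

Below the line: €740, €1,360, €1,480 (q = 3 of N = 10).
Shortfall ratios (z−y)/z: 0.5185, 0.1152, 0.0371; sum = 0.670787.
I averages over the q = 3 poor units only: 0.670787 / 3 = 0.2236.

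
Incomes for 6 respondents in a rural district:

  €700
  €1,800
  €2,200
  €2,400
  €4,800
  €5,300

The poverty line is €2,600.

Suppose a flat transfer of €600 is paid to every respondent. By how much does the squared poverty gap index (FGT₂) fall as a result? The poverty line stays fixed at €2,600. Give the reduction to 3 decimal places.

0.067

Before: below the line — €700, €1,800, €2,200, €2,400; squared poverty gap index (FGT₂) = 0.10971.
After the €600 transfer: below the line — €1,300, €2,400; squared poverty gap index (FGT₂) = 0.04265.
Reduction = 0.10971 − 0.04265 = 0.067.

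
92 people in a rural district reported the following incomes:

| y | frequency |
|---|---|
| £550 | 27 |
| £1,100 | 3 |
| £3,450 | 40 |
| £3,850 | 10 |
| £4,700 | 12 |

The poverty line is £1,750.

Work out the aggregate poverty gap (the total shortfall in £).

Below z: 27×£550, 3×£1,100 (q = 30 of N = 92).
Individual gaps: 27×(1750−550) = 32400; 3×(1750−1100) = 1950.
Aggregate gap = £34,350.

£34,350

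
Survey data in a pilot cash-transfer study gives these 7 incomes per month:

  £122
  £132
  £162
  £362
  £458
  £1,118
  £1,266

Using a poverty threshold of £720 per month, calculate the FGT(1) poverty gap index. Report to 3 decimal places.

0.469

Below the line: £122, £132, £162, £362, £458 (q = 5 of N = 7).
Gap ratios (z−y)/z: (720−122)/720 = 0.8306; (720−132)/720 = 0.8167; (720−162)/720 = 0.7750; (720−362)/720 = 0.4972; (720−458)/720 = 0.3639.
Σ = 3.283333. Dividing by the full population N = 7 gives P₁ = 0.469.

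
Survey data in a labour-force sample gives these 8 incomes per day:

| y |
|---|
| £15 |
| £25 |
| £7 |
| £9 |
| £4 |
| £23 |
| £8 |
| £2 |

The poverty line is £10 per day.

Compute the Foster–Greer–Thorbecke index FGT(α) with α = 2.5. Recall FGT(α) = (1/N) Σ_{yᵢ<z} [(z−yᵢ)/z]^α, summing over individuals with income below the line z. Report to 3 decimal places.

0.115

Incomes under z: £2, £4, £7, £8, £9 (q = 5 of N = 8).
Shortfall ratios: (10−2)/10 = 0.8000; (10−4)/10 = 0.6000; (10−7)/10 = 0.3000; (10−8)/10 = 0.2000; (10−9)/10 = 0.1000.
Raised to α = 2.5: 0.57243; 0.27885; 0.04930; 0.01789; 0.00316.
Sum = 0.921634; FGT(2.5) = 0.921634 / 8 = 0.115.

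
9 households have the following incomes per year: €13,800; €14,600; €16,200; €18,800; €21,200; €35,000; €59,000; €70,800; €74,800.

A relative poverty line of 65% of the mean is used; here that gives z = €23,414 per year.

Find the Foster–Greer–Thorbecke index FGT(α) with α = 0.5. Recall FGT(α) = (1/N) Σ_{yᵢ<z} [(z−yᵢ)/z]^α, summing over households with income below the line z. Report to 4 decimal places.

Poor units: €13,800, €14,600, €16,200, €18,800, €21,200 (q = 5 of N = 9).
Gap ratios (z−y)/z: (23414−13800)/23414 = 0.4106; (23414−14600)/23414 = 0.3764; (23414−16200)/23414 = 0.3081; (23414−18800)/23414 = 0.1971; (23414−21200)/23414 = 0.0946.
Raised to α = 0.5: 0.64079; 0.61355; 0.55507; 0.44392; 0.30750.
Sum = 2.560830; FGT(0.5) = 2.560830 / 9 = 0.2845.

0.2845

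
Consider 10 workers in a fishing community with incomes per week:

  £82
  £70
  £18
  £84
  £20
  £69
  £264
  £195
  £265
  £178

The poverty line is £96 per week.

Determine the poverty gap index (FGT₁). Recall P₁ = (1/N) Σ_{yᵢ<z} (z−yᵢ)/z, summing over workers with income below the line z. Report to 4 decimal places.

0.2427

Below the line: £18, £20, £69, £70, £82, £84 (q = 6 of N = 10).
Gap ratios (z−y)/z: (96−18)/96 = 0.8125; (96−20)/96 = 0.7917; (96−69)/96 = 0.2812; (96−70)/96 = 0.2708; (96−82)/96 = 0.1458; (96−84)/96 = 0.1250.
Sum of shortfalls = 2.427083; P₁ averages over all N: 2.427083 / 10 = 0.2427.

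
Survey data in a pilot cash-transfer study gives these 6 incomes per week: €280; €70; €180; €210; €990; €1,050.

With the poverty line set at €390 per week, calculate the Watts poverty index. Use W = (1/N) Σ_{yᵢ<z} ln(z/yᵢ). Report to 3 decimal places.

0.574

Incomes under z: €70, €180, €210, €280 (q = 4 of N = 6).
ln(z/y) terms: ln(390/70) = 1.7177; ln(390/180) = 0.7732; ln(390/210) = 0.6190; ln(390/280) = 0.3314.
W = 3.441238 / 6 = 0.574.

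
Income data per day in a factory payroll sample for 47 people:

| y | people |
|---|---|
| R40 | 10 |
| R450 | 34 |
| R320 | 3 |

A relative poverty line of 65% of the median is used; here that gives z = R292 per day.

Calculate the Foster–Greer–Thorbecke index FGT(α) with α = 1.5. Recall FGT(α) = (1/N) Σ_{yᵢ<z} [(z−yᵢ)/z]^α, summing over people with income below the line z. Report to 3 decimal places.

0.171

Poor units: 10×R40 (q = 10 of N = 47).
Shortfall ratios: (292−40)/292 = 0.8630 (×10).
Raised to α = 1.5: 0.80173 (×10).
Sum = 8.017270; FGT(1.5) = 8.017270 / 47 = 0.171.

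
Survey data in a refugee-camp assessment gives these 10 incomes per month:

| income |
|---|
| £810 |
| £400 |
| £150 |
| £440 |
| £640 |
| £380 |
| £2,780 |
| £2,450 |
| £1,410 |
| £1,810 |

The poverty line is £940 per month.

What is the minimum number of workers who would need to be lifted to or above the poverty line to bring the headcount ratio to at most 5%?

6

Currently q = 6 of N = 10 are below the line (H = 0.600).
A headcount ratio of at most 5% allows at most ⌊0.05 × 10⌋ = 0 poor workers.
So at least 6 − 0 = 6 must be lifted.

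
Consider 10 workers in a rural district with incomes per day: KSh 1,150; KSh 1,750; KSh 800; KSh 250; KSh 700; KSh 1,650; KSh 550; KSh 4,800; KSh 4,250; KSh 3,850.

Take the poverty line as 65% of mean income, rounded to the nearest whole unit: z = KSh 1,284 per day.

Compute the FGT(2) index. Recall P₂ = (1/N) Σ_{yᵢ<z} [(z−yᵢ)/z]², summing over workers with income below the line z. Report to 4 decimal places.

0.1335

Incomes under z: KSh 250, KSh 550, KSh 700, KSh 800, KSh 1,150 (q = 5 of N = 10).
Relative gaps: (1284−250)/1284 = 0.8053; (1284−550)/1284 = 0.5717; (1284−700)/1284 = 0.4548; (1284−800)/1284 = 0.3769; (1284−1150)/1284 = 0.1044.
Squared: 0.6485; 0.3268; 0.2069; 0.1421; 0.0109.
Sum = 1.335136; P₂ = 1.335136 / 10 = 0.1335.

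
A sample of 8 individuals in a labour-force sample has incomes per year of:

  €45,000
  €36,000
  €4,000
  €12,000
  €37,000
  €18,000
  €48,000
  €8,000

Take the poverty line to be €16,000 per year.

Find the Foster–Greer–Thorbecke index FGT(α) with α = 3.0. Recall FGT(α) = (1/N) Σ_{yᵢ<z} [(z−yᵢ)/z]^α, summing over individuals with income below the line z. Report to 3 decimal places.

0.070

Below z: €4,000, €8,000, €12,000 (q = 3 of N = 8).
Normalized shortfalls: (16000−4000)/16000 = 0.7500; (16000−8000)/16000 = 0.5000; (16000−12000)/16000 = 0.2500.
Raised to α = 3.0: 0.42188; 0.12500; 0.01562.
Sum = 0.562500; FGT(3.0) = 0.562500 / 8 = 0.070.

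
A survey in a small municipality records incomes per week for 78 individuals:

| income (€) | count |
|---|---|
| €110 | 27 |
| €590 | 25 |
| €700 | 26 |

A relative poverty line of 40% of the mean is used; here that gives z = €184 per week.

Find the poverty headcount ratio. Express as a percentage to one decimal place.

27 of the 78 individuals have income below €184.
H = 27/78 = 34.6%.

34.6%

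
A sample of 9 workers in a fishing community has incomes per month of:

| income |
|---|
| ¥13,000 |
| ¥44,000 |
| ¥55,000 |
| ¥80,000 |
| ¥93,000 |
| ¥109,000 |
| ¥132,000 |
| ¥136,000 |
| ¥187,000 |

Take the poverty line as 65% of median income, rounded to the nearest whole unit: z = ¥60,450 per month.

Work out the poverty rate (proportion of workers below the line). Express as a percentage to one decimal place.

3 of the 9 workers have income below ¥60,450.
H = 3/9 = 33.3%.

33.3%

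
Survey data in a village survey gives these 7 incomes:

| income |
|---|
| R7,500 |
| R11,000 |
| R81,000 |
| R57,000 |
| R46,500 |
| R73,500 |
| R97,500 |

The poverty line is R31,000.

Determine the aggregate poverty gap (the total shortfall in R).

Poor units: R7,500, R11,000 (q = 2 of N = 7).
Individual gaps: 31000−7500 = 23500; 31000−11000 = 20000.
Aggregate gap = R43,500.

R43,500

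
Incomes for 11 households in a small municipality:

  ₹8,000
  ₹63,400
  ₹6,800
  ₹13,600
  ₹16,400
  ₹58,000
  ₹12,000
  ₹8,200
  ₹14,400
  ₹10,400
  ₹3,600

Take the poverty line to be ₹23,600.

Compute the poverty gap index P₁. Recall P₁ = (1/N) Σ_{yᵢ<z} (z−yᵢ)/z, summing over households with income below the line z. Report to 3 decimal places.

0.458

Poor units: ₹3,600, ₹6,800, ₹8,000, ₹8,200, ₹10,400, ₹12,000, ₹13,600, ₹14,400, ₹16,400 (q = 9 of N = 11).
Relative gaps: (23600−3600)/23600 = 0.8475; (23600−6800)/23600 = 0.7119; (23600−8000)/23600 = 0.6610; (23600−8200)/23600 = 0.6525; (23600−10400)/23600 = 0.5593; (23600−12000)/23600 = 0.4915; (23600−13600)/23600 = 0.4237; (23600−14400)/23600 = 0.3898; (23600−16400)/23600 = 0.3051.
Σ = 5.042373. Dividing by the full population N = 11 gives P₁ = 0.458.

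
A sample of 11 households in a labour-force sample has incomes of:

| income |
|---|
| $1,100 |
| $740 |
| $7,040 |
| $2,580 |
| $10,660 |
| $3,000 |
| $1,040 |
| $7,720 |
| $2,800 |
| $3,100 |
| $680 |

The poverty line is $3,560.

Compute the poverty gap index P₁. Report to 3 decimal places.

0.343

Incomes under z: $680, $740, $1,040, $1,100, $2,580, $2,800, $3,000, $3,100 (q = 8 of N = 11).
Shortfall ratios: (3560−680)/3560 = 0.8090; (3560−740)/3560 = 0.7921; (3560−1040)/3560 = 0.7079; (3560−1100)/3560 = 0.6910; (3560−2580)/3560 = 0.2753; (3560−2800)/3560 = 0.2135; (3560−3000)/3560 = 0.1573; (3560−3100)/3560 = 0.1292.
Sum of shortfalls = 3.775281; P₁ averages over all N: 3.775281 / 11 = 0.343.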